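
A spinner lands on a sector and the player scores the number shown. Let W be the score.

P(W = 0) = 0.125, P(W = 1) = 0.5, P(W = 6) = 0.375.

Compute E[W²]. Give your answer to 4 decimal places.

E[W²] = (0)²(0.125) + (1)²(0.5) + (6)²(0.375) = 14

14.0000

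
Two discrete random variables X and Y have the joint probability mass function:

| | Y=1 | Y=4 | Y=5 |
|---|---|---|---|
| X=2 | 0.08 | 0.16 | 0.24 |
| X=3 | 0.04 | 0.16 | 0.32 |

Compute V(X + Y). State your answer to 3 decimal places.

2.042

E[X] = 2.52,  E[Y] = 4.2,  E[XY] = 10.68
V(X) = 6.6 − (2.52)² = 0.2496;  V(Y) = 19.24 − (4.2)² = 1.6
cov(X,Y) = 10.68 − (2.52)(4.2) = 0.096
V(X + Y) = (1)²·0.2496 + (1)²·1.6 + 2·(1)·(1)·0.096 = 2.0416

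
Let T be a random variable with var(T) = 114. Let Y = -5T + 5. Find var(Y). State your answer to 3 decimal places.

2850.000

var(-5T + 5) = (-5)²·var(T) = 25·114 = 2850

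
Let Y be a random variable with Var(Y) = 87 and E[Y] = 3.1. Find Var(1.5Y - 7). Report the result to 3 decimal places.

Var(1.5Y - 7) = (1.5)²·Var(Y) = 2.25·87 = 195.75

195.750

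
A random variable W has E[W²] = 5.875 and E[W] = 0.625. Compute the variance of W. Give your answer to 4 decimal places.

5.4844

Var(W) = 5.875 − (0.625)² = 5.484375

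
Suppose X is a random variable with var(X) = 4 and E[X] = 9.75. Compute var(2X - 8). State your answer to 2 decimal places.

16.00

var(2X - 8) = (2)²·var(X) = 4·4 = 16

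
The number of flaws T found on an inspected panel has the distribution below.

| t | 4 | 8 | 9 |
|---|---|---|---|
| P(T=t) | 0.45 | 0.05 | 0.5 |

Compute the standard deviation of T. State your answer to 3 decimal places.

2.452

E[T] = (4)(0.45) + (8)(0.05) + (9)(0.5) = 6.7
E[T²] = (4)²(0.45) + (8)²(0.05) + (9)²(0.5) = 50.9
V(T) = E[T²] − (E[T])² = 50.9 − (6.7)² = 6.01
σ(T) = √6.01 ≈ 2.452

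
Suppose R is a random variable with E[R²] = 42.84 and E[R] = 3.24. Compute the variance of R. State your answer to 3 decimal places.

var(R) = 42.84 − (3.24)² = 32.3424

32.342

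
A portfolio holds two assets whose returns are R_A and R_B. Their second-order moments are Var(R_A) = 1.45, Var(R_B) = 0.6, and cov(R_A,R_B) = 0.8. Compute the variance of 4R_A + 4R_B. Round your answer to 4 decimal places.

Var(4R_A + 4R_B) = (4)²·Var(R_A) + (4)²·Var(R_B) + 2·(4)·(4)·cov(R_A,R_B)
= 16·1.45 + 16·0.6 + 32·0.8 = 58.4

58.4000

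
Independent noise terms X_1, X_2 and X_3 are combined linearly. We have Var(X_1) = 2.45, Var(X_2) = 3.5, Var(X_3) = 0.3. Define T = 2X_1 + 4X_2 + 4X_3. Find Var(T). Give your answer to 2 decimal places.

70.60

By independence, Var(T) = (2)²Var(X_1) + (4)²Var(X_2) + (4)²Var(X_3)
= (2)²·2.45 + (4)²·3.5 + (4)²·0.3 = 70.6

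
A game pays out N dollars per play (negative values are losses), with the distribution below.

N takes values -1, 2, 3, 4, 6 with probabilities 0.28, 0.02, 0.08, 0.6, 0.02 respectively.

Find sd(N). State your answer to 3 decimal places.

2.247

E[N] = (-1)(0.28) + (2)(0.02) + (3)(0.08) + (4)(0.6) + (6)(0.02) = 2.52
E[N²] = (-1)²(0.28) + (2)²(0.02) + (3)²(0.08) + (4)²(0.6) + (6)²(0.02) = 11.4
Var(N) = E[N²] − (E[N])² = 11.4 − (2.52)² = 5.0496
sd(N) = √5.0496 ≈ 2.247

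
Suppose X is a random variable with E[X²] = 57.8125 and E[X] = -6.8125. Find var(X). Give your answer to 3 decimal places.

11.402

var(X) = 57.8125 − (-6.8125)² = 11.40234375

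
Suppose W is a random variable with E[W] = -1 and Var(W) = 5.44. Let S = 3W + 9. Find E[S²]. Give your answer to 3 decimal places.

84.960

E[3W + 9] = 3·-1 + 9 = 6
Var(3W + 9) = (3)²·5.44 = 48.96
E[S²] = Var(S) + (E[S])² = 48.96 + (6)² = 84.96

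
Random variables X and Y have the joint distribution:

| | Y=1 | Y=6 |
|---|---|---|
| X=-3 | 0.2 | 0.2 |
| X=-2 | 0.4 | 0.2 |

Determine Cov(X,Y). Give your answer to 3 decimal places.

E[X] = -2.4,  E[Y] = 3
E[XY] = -7.4
Cov(X,Y) = E[XY] − E[X]E[Y] = -7.4 − (-2.4)(3) = -0.2

-0.200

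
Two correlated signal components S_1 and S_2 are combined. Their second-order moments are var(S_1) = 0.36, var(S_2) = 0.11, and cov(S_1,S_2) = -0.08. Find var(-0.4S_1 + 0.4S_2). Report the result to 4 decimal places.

0.1008

var(-0.4S_1 + 0.4S_2) = (-0.4)²·var(S_1) + (0.4)²·var(S_2) + 2·(-0.4)·(0.4)·cov(S_1,S_2)
= 0.16·0.36 + 0.16·0.11 + -0.32·-0.08 = 0.1008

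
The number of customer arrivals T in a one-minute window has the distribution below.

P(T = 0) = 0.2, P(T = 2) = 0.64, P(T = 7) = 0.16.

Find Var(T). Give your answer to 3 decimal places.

E[T] = (0)(0.2) + (2)(0.64) + (7)(0.16) = 2.4
E[T²] = (0)²(0.2) + (2)²(0.64) + (7)²(0.16) = 10.4
Var(T) = E[T²] − (E[T])² = 10.4 − (2.4)² = 4.64

4.640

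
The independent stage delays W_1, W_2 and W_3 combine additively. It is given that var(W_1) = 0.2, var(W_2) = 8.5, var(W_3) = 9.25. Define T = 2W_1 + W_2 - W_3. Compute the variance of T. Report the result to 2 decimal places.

18.55

By independence, var(T) = (2)²var(W_1) + (1)²var(W_2) + (-1)²var(W_3)
= (2)²·0.2 + (1)²·8.5 + (-1)²·9.25 = 18.55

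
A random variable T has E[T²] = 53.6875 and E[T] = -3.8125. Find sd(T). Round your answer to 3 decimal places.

var(T) = 53.6875 − (-3.8125)² = 39.15234375
sd(T) = √39.15234375 ≈ 6.257

6.257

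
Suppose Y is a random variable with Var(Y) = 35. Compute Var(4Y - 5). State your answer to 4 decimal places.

560.0000

Var(4Y - 5) = (4)²·Var(Y) = 16·35 = 560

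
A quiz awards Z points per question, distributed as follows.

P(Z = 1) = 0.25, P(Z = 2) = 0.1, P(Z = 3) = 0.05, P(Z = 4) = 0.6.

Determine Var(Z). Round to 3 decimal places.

E[Z] = (1)(0.25) + (2)(0.1) + (3)(0.05) + (4)(0.6) = 3
E[Z²] = (1)²(0.25) + (2)²(0.1) + (3)²(0.05) + (4)²(0.6) = 10.7
Var(Z) = E[Z²] − (E[Z])² = 10.7 − (3)² = 1.7

1.700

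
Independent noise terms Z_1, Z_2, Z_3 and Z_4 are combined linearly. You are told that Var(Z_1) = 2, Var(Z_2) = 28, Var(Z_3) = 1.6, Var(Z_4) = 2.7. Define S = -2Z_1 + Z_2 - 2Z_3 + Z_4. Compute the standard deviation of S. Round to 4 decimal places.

By independence, Var(S) = (-2)²Var(Z_1) + (1)²Var(Z_2) + (-2)²Var(Z_3) + (1)²Var(Z_4)
= (-2)²·2 + (1)²·28 + (-2)²·1.6 + (1)²·2.7 = 45.1
sd(S) = √45.1 ≈ 6.7157

6.7157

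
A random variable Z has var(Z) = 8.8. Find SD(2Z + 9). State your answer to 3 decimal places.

var(2Z + 9) = (2)²·8.8 = 35.2
SD(2Z + 9) = √35.2 ≈ 5.933

5.933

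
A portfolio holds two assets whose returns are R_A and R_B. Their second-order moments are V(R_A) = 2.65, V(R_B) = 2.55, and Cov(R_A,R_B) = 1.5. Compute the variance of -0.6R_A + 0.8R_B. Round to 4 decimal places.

1.1460

V(-0.6R_A + 0.8R_B) = (-0.6)²·V(R_A) + (0.8)²·V(R_B) + 2·(-0.6)·(0.8)·Cov(R_A,R_B)
= 0.36·2.65 + 0.64·2.55 + -0.96·1.5 = 1.146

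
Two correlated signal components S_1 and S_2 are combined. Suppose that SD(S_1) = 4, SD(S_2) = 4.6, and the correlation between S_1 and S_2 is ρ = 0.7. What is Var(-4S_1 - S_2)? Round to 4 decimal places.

Var(S_1) = (4)² = 16;  Var(S_2) = (4.6)² = 21.16
cov(S_1,S_2) = ρ·SD(S_1)·SD(S_2) = 0.7·4·4.6 = 12.88
Var(-4S_1 - S_2) = (-4)²·Var(S_1) + (-1)²·Var(S_2) + 2·(-4)·(-1)·cov(S_1,S_2)
= 16·16 + 1·21.16 + 8·12.88 = 380.2

380.2000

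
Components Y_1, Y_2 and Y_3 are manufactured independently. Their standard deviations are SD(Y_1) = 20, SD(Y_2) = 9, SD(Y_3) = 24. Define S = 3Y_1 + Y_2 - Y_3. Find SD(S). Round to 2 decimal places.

65.25

Var(Y_1) = 400, Var(Y_2) = 81, Var(Y_3) = 576
By independence, Var(S) = (3)²Var(Y_1) + (1)²Var(Y_2) + (-1)²Var(Y_3)
= (3)²·400 + (1)²·81 + (-1)²·576 = 4257
SD(S) = √4257 ≈ 65.25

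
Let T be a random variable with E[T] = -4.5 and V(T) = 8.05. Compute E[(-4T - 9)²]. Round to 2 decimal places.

E[-4T - 9] = -4·-4.5 − 9 = 9
V(-4T - 9) = (-4)²·8.05 = 128.8
E[(-4T - 9)²] = V((-4T - 9)) + (E[(-4T - 9)])² = 128.8 + (9)² = 209.8

209.80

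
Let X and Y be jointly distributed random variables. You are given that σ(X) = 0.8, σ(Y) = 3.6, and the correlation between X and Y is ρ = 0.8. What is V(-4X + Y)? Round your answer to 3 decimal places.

V(X) = (0.8)² = 0.64;  V(Y) = (3.6)² = 12.96
Cov(X,Y) = ρ·σ(X)·σ(Y) = 0.8·0.8·3.6 = 2.304
V(-4X + Y) = (-4)²·V(X) + (1)²·V(Y) + 2·(-4)·(1)·Cov(X,Y)
= 16·0.64 + 1·12.96 + -8·2.304 = 4.768

4.768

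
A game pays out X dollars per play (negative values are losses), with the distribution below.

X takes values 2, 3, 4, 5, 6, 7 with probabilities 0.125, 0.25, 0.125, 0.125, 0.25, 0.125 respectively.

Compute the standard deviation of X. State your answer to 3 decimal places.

1.658

E[X] = (2)(0.125) + (3)(0.25) + (4)(0.125) + (5)(0.125) + (6)(0.25) + (7)(0.125) = 4.5
E[X²] = (2)²(0.125) + (3)²(0.25) + (4)²(0.125) + (5)²(0.125) + (6)²(0.25) + (7)²(0.125) = 23
Var(X) = E[X²] − (E[X])² = 23 − (4.5)² = 2.75
SD(X) = √2.75 ≈ 1.658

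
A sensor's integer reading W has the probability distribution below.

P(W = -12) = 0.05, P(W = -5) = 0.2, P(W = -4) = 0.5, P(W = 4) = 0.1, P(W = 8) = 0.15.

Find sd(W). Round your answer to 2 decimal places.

E[W] = (-12)(0.05) + (-5)(0.2) + (-4)(0.5) + (4)(0.1) + (8)(0.15) = -2
E[W²] = (-12)²(0.05) + (-5)²(0.2) + (-4)²(0.5) + (4)²(0.1) + (8)²(0.15) = 31.4
Var(W) = E[W²] − (E[W])² = 31.4 − (-2)² = 27.4
sd(W) = √27.4 ≈ 5.23

5.23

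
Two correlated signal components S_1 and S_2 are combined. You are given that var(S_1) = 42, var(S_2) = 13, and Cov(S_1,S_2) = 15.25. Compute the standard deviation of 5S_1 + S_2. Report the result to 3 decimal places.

34.864

var(5S_1 + S_2) = (5)²·var(S_1) + (1)²·var(S_2) + 2·(5)·(1)·Cov(S_1,S_2)
= 25·42 + 1·13 + 10·15.25 = 1215.5
sd(5S_1 + S_2) = √1215.5 ≈ 34.864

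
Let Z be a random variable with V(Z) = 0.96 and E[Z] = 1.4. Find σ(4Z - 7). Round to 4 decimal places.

V(4Z - 7) = (4)²·0.96 = 15.36
σ(4Z - 7) = √15.36 ≈ 3.9192

3.9192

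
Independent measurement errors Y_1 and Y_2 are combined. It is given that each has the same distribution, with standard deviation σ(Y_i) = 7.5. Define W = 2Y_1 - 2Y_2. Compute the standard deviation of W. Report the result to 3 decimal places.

21.213

Var(Y_i) = (7.5)² = 56.25
By independence, Var(W) = (2)²Var(Y_1) + (-2)²Var(Y_2)
= (2)²·56.25 + (-2)²·56.25 = 450
σ(W) = √450 ≈ 21.213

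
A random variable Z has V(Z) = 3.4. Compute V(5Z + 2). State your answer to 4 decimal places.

85.0000

V(5Z + 2) = (5)²·V(Z) = 25·3.4 = 85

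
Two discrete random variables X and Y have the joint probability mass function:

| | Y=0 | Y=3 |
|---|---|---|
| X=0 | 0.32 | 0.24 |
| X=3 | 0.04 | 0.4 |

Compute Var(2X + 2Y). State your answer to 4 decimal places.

E[X] = 1.32,  E[Y] = 1.92,  E[XY] = 3.6
Var(X) = 3.96 − (1.32)² = 2.2176;  Var(Y) = 5.76 − (1.92)² = 2.0736
Cov(X,Y) = 3.6 − (1.32)(1.92) = 1.0656
Var(2X + 2Y) = (2)²·2.2176 + (2)²·2.0736 + 2·(2)·(2)·1.0656 = 25.6896

25.6896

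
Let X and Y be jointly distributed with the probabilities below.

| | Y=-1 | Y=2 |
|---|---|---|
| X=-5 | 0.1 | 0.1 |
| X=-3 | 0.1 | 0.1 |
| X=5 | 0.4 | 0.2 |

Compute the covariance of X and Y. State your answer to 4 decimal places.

E[X] = 1.4,  E[Y] = 0.2
E[XY] = -0.8
Cov(X,Y) = E[XY] − E[X]E[Y] = -0.8 − (1.4)(0.2) = -1.08

-1.0800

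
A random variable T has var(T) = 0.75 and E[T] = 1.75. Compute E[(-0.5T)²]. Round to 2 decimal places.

0.95

E[-0.5T] = -0.5·1.75 = -0.875
var(-0.5T) = (-0.5)²·0.75 = 0.1875
E[(-0.5T)²] = var((-0.5T)) + (E[(-0.5T)])² = 0.1875 + (-0.875)² = 0.953125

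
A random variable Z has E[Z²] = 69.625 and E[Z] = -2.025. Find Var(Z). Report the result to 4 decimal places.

Var(Z) = 69.625 − (-2.025)² = 65.524375

65.5244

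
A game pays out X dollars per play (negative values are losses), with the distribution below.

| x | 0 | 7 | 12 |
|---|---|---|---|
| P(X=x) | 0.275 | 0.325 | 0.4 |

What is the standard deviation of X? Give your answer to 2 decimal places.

E[X] = (0)(0.275) + (7)(0.325) + (12)(0.4) = 7.075
E[X²] = (0)²(0.275) + (7)²(0.325) + (12)²(0.4) = 73.525
V(X) = E[X²] − (E[X])² = 73.525 − (7.075)² = 23.469375
SD(X) = √23.469375 ≈ 4.84

4.84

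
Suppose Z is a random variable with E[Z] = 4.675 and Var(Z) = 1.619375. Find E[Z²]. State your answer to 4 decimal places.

23.4750

E[Z²] = Var(Z) + (E[Z])² = 1.619375 + (4.675)² = 23.475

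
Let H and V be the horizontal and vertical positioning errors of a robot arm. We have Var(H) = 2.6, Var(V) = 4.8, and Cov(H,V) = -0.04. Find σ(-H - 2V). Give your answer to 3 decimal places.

4.652

Var(-H - 2V) = (-1)²·Var(H) + (-2)²·Var(V) + 2·(-1)·(-2)·Cov(H,V)
= 1·2.6 + 4·4.8 + 4·-0.04 = 21.64
σ(-H - 2V) = √21.64 ≈ 4.652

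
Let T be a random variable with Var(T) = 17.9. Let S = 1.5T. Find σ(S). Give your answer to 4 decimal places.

6.3463

Var(1.5T) = (1.5)²·17.9 = 40.275
σ(S) = √40.275 ≈ 6.3463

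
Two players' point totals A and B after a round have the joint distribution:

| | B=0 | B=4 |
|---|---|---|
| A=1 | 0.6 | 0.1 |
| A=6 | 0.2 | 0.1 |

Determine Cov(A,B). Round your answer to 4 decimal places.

0.8000

E[A] = 2.5,  E[B] = 0.8
E[AB] = 2.8
Cov(A,B) = E[AB] − E[A]E[B] = 2.8 − (2.5)(0.8) = 0.8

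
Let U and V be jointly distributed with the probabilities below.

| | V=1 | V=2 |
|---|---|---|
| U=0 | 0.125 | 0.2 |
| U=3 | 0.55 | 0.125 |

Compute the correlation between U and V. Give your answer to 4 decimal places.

-0.4302

E[U] = 2.025,  E[V] = 1.325
E[UV] = 2.4
cov(U,V) = E[UV] − E[U]E[V] = 2.4 − (2.025)(1.325) = -0.283125
Var(U) = 1.974375,  Var(V) = 0.219375
ρ = -0.283125 / √(1.974375·0.219375) ≈ -0.4302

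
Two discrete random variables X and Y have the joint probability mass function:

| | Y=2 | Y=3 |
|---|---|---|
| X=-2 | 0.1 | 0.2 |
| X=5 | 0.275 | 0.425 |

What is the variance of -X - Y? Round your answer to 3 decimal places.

10.349

E[X] = 2.9,  E[Y] = 2.625,  E[XY] = 7.525
Var(X) = 18.7 − (2.9)² = 10.29;  Var(Y) = 7.125 − (2.625)² = 0.234375
Cov(X,Y) = 7.525 − (2.9)(2.625) = -0.0875
Var(-X - Y) = (-1)²·10.29 + (-1)²·0.234375 + 2·(-1)·(-1)·-0.0875 = 10.349375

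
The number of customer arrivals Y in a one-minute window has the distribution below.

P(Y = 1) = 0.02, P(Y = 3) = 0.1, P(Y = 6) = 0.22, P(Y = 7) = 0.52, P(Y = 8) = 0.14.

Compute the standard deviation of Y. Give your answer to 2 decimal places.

E[Y] = (1)(0.02) + (3)(0.1) + (6)(0.22) + (7)(0.52) + (8)(0.14) = 6.4
E[Y²] = (1)²(0.02) + (3)²(0.1) + (6)²(0.22) + (7)²(0.52) + (8)²(0.14) = 43.28
var(Y) = E[Y²] − (E[Y])² = 43.28 − (6.4)² = 2.32
sd(Y) = √2.32 ≈ 1.52

1.52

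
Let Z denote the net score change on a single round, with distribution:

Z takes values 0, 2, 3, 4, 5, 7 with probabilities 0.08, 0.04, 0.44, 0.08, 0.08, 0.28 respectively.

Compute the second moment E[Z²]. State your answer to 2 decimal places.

E[Z²] = (0)²(0.08) + (2)²(0.04) + (3)²(0.44) + (4)²(0.08) + (5)²(0.08) + (7)²(0.28) = 21.12

21.12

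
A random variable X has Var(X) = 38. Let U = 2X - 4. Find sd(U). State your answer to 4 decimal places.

12.3288

Var(2X - 4) = (2)²·38 = 152
sd(U) = √152 ≈ 12.3288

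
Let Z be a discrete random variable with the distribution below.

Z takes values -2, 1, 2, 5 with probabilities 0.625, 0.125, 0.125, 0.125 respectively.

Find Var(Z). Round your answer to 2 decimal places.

6.19

E[Z] = (-2)(0.625) + (1)(0.125) + (2)(0.125) + (5)(0.125) = -0.25
E[Z²] = (-2)²(0.625) + (1)²(0.125) + (2)²(0.125) + (5)²(0.125) = 6.25
Var(Z) = E[Z²] − (E[Z])² = 6.25 − (-0.25)² = 6.1875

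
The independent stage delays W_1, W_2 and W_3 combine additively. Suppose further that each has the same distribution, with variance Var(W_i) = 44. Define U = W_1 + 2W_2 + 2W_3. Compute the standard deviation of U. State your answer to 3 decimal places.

19.900

By independence, Var(U) = (1)²Var(W_1) + (2)²Var(W_2) + (2)²Var(W_3)
= (1)²·44 + (2)²·44 + (2)²·44 = 396
SD(U) = √396 ≈ 19.900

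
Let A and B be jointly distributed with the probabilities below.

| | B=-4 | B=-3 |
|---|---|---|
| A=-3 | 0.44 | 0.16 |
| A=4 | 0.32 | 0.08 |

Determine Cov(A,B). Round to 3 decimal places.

-0.112

E[A] = -0.2,  E[B] = -3.76
E[AB] = 0.64
Cov(A,B) = E[AB] − E[A]E[B] = 0.64 − (-0.2)(-3.76) = -0.112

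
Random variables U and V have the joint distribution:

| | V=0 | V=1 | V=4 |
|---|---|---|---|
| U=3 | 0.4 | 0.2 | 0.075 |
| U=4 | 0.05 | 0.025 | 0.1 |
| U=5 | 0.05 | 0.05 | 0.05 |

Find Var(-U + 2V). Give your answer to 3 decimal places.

9.059

E[U] = 3.475,  E[V] = 1.175,  E[UV] = 4.45
Var(U) = 12.625 − (3.475)² = 0.549375;  Var(V) = 3.875 − (1.175)² = 2.494375
Cov(U,V) = 4.45 − (3.475)(1.175) = 0.366875
Var(-U + 2V) = (-1)²·0.549375 + (2)²·2.494375 + 2·(-1)·(2)·0.366875 = 9.059375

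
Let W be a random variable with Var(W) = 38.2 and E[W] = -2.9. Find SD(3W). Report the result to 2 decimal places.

18.54

Var(3W) = (3)²·38.2 = 343.8
SD(3W) = √343.8 ≈ 18.54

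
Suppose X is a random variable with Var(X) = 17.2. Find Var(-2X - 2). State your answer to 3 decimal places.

68.800

Var(-2X - 2) = (-2)²·Var(X) = 4·17.2 = 68.8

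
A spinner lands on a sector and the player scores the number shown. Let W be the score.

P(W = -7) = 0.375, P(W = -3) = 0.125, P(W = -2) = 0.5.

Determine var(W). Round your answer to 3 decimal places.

E[W] = (-7)(0.375) + (-3)(0.125) + (-2)(0.5) = -4
E[W²] = (-7)²(0.375) + (-3)²(0.125) + (-2)²(0.5) = 21.5
var(W) = E[W²] − (E[W])² = 21.5 − (-4)² = 5.5

5.500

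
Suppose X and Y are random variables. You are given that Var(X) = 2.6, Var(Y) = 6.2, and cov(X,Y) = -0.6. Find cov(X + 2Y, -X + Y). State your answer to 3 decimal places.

cov(X + 2Y, -X + Y) = (1)(-1)Var(X) + (2)(1)Var(Y) + [(1)(1) + (2)(-1)]cov(X,Y)
= -1·2.6 + 2·6.2 + -1·-0.6 = 10.4

10.400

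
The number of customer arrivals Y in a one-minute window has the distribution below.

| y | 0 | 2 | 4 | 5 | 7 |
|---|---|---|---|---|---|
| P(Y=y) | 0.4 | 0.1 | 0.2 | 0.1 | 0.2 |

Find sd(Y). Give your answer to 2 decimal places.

E[Y] = (0)(0.4) + (2)(0.1) + (4)(0.2) + (5)(0.1) + (7)(0.2) = 2.9
E[Y²] = (0)²(0.4) + (2)²(0.1) + (4)²(0.2) + (5)²(0.1) + (7)²(0.2) = 15.9
var(Y) = E[Y²] − (E[Y])² = 15.9 − (2.9)² = 7.49
sd(Y) = √7.49 ≈ 2.74

2.74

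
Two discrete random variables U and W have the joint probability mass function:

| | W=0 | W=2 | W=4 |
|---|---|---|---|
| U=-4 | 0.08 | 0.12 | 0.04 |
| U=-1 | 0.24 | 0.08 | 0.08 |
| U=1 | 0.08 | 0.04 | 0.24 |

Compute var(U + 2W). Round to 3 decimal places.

19.254

E[U] = -1,  E[W] = 1.92,  E[UW] = -1.04
var(U) = 4.6 − (-1)² = 3.6;  var(W) = 6.72 − (1.92)² = 3.0336
Cov(U,W) = -1.04 − (-1)(1.92) = 0.88
var(U + 2W) = (1)²·3.6 + (2)²·3.0336 + 2·(1)·(2)·0.88 = 19.2544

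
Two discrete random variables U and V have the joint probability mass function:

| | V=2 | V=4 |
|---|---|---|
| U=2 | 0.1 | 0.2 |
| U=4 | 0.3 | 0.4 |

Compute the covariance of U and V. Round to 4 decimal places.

E[U] = 3.4,  E[V] = 3.2
E[UV] = 10.8
cov(U,V) = E[UV] − E[U]E[V] = 10.8 − (3.4)(3.2) = -0.08

-0.0800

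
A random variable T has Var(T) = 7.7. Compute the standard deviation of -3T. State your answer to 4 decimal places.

Var(-3T) = (-3)²·7.7 = 69.3
sd(-3T) = √69.3 ≈ 8.3247

8.3247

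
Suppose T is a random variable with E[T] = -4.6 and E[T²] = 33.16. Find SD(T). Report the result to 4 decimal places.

3.4641

V(T) = 33.16 − (-4.6)² = 12
SD(T) = √12 ≈ 3.4641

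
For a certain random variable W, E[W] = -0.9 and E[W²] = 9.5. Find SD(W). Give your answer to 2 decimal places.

Var(W) = 9.5 − (-0.9)² = 8.69
SD(W) = √8.69 ≈ 2.95

2.95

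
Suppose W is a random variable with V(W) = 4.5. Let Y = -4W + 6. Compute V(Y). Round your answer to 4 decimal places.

V(-4W + 6) = (-4)²·V(W) = 16·4.5 = 72

72.0000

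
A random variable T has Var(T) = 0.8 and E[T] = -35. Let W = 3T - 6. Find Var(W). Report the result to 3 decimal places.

Var(3T - 6) = (3)²·Var(T) = 9·0.8 = 7.2

7.200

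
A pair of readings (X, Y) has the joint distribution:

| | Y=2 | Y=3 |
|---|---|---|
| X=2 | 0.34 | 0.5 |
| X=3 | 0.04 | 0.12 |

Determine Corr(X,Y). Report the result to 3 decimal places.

0.117

E[X] = 2.16,  E[Y] = 2.62
E[XY] = 5.68
Cov(X,Y) = E[XY] − E[X]E[Y] = 5.68 − (2.16)(2.62) = 0.0208
Var(X) = 0.1344,  Var(Y) = 0.2356
ρ = 0.0208 / √(0.1344·0.2356) ≈ 0.117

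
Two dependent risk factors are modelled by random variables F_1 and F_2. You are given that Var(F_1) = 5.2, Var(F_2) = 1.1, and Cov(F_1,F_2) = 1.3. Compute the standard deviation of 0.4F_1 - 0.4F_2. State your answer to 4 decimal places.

0.7694

Var(0.4F_1 - 0.4F_2) = (0.4)²·Var(F_1) + (-0.4)²·Var(F_2) + 2·(0.4)·(-0.4)·Cov(F_1,F_2)
= 0.16·5.2 + 0.16·1.1 + -0.32·1.3 = 0.592
σ(0.4F_1 - 0.4F_2) = √0.592 ≈ 0.7694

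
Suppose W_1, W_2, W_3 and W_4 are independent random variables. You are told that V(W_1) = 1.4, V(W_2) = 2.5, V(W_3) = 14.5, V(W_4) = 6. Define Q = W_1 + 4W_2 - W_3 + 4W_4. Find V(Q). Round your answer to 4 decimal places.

151.9000

By independence, V(Q) = (1)²V(W_1) + (4)²V(W_2) + (-1)²V(W_3) + (4)²V(W_4)
= (1)²·1.4 + (4)²·2.5 + (-1)²·14.5 + (4)²·6 = 151.9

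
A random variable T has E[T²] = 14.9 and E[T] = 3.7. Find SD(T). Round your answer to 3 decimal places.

1.100

Var(T) = 14.9 − (3.7)² = 1.21
SD(T) = √1.21 ≈ 1.100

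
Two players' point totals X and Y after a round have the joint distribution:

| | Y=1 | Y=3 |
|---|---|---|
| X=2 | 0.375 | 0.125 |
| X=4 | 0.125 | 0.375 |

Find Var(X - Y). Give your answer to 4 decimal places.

1.0000

E[X] = 3,  E[Y] = 2,  E[XY] = 6.5
Var(X) = 10 − (3)² = 1;  Var(Y) = 5 − (2)² = 1
Cov(X,Y) = 6.5 − (3)(2) = 0.5
Var(X - Y) = (1)²·1 + (-1)²·1 + 2·(1)·(-1)·0.5 = 1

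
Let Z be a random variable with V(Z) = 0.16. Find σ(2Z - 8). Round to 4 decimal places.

V(2Z - 8) = (2)²·0.16 = 0.64
σ(2Z - 8) = √0.64 ≈ 0.8000

0.8000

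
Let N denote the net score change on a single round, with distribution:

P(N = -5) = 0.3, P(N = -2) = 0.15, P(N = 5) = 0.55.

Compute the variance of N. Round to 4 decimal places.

20.9475

E[N] = (-5)(0.3) + (-2)(0.15) + (5)(0.55) = 0.95
E[N²] = (-5)²(0.3) + (-2)²(0.15) + (5)²(0.55) = 21.85
var(N) = E[N²] − (E[N])² = 21.85 − (0.95)² = 20.9475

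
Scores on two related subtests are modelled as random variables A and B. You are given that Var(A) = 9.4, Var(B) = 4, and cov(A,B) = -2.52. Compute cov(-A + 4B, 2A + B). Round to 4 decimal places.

-20.4400

cov(-A + 4B, 2A + B) = (-1)(2)Var(A) + (4)(1)Var(B) + [(-1)(1) + (4)(2)]cov(A,B)
= -2·9.4 + 4·4 + 7·-2.52 = -20.44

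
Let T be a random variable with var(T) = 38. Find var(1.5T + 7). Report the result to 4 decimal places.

var(1.5T + 7) = (1.5)²·var(T) = 2.25·38 = 85.5

85.5000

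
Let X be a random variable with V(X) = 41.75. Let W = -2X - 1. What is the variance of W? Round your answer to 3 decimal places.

167.000

V(-2X - 1) = (-2)²·V(X) = 4·41.75 = 167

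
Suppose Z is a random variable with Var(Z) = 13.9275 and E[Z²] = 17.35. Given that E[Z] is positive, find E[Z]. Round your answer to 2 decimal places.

(E[Z])² = E[Z²] − Var(Z) = 17.35 − 13.9275 = 3.4225
E[Z] = √3.4225 = 1.85

1.85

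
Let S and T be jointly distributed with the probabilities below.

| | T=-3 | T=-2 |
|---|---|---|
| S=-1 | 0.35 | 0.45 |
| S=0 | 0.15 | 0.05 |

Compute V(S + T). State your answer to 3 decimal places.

0.310

E[S] = -0.8,  E[T] = -2.5,  E[ST] = 1.95
V(S) = 0.8 − (-0.8)² = 0.16;  V(T) = 6.5 − (-2.5)² = 0.25
cov(S,T) = 1.95 − (-0.8)(-2.5) = -0.05
V(S + T) = (1)²·0.16 + (1)²·0.25 + 2·(1)·(1)·-0.05 = 0.31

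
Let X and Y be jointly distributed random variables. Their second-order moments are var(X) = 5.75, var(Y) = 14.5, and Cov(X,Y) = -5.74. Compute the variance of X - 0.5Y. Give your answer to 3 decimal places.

var(X - 0.5Y) = (1)²·var(X) + (-0.5)²·var(Y) + 2·(1)·(-0.5)·Cov(X,Y)
= 1·5.75 + 0.25·14.5 + -1·-5.74 = 15.115

15.115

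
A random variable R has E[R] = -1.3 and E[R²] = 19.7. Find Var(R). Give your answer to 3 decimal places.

18.010

Var(R) = 19.7 − (-1.3)² = 18.01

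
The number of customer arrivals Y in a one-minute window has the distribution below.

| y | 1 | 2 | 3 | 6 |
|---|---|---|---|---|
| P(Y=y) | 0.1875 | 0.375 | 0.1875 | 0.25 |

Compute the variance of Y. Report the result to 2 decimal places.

E[Y] = (1)(0.1875) + (2)(0.375) + (3)(0.1875) + (6)(0.25) = 3
E[Y²] = (1)²(0.1875) + (2)²(0.375) + (3)²(0.1875) + (6)²(0.25) = 12.375
Var(Y) = E[Y²] − (E[Y])² = 12.375 − (3)² = 3.375

3.38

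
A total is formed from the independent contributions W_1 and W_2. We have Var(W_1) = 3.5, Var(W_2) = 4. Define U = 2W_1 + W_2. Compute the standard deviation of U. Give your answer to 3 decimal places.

4.243

By independence, Var(U) = (2)²Var(W_1) + (1)²Var(W_2)
= (2)²·3.5 + (1)²·4 = 18
sd(U) = √18 ≈ 4.243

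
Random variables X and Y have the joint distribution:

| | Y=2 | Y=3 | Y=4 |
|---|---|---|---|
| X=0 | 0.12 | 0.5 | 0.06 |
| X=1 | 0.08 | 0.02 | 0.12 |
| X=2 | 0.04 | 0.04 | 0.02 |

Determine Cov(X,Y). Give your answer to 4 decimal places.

0.0168

E[X] = 0.42,  E[Y] = 2.96
E[XY] = 1.26
Cov(X,Y) = E[XY] − E[X]E[Y] = 1.26 − (0.42)(2.96) = 0.0168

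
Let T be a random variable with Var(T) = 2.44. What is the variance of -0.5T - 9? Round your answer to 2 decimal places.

Var(-0.5T - 9) = (-0.5)²·Var(T) = 0.25·2.44 = 0.61

0.61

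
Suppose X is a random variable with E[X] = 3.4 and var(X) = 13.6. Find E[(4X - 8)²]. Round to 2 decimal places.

248.96

E[4X - 8] = 4·3.4 − 8 = 5.6
var(4X - 8) = (4)²·13.6 = 217.6
E[(4X - 8)²] = var((4X - 8)) + (E[(4X - 8)])² = 217.6 + (5.6)² = 248.96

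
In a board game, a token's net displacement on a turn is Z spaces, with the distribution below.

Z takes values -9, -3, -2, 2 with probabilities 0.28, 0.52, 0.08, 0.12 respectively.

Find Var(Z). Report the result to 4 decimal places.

E[Z] = (-9)(0.28) + (-3)(0.52) + (-2)(0.08) + (2)(0.12) = -4
E[Z²] = (-9)²(0.28) + (-3)²(0.52) + (-2)²(0.08) + (2)²(0.12) = 28.16
Var(Z) = E[Z²] − (E[Z])² = 28.16 − (-4)² = 12.16

12.1600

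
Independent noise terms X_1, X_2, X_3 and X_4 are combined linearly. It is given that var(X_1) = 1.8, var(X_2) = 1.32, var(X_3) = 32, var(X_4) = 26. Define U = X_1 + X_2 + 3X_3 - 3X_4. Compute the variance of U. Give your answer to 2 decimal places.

525.12

By independence, var(U) = (1)²var(X_1) + (1)²var(X_2) + (3)²var(X_3) + (-3)²var(X_4)
= (1)²·1.8 + (1)²·1.32 + (3)²·32 + (-3)²·26 = 525.12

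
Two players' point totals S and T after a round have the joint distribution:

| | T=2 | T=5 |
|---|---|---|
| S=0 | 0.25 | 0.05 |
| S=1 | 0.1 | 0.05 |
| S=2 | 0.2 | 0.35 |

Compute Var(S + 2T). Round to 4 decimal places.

E[S] = 1.25,  E[T] = 3.35,  E[ST] = 4.75
Var(S) = 2.35 − (1.25)² = 0.7875;  Var(T) = 13.45 − (3.35)² = 2.2275
Cov(S,T) = 4.75 − (1.25)(3.35) = 0.5625
Var(S + 2T) = (1)²·0.7875 + (2)²·2.2275 + 2·(1)·(2)·0.5625 = 11.9475

11.9475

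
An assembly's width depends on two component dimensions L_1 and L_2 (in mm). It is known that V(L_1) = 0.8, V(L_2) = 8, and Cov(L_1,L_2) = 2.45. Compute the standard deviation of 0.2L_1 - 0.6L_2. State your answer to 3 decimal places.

V(0.2L_1 - 0.6L_2) = (0.2)²·V(L_1) + (-0.6)²·V(L_2) + 2·(0.2)·(-0.6)·Cov(L_1,L_2)
= 0.04·0.8 + 0.36·8 + -0.24·2.45 = 2.324
sd(0.2L_1 - 0.6L_2) = √2.324 ≈ 1.524

1.524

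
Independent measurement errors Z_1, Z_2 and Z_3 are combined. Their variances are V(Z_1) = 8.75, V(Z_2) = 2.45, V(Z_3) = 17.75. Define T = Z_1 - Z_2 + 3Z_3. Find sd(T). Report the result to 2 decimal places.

13.07

By independence, V(T) = (1)²V(Z_1) + (-1)²V(Z_2) + (3)²V(Z_3)
= (1)²·8.75 + (-1)²·2.45 + (3)²·17.75 = 170.95
sd(T) = √170.95 ≈ 13.07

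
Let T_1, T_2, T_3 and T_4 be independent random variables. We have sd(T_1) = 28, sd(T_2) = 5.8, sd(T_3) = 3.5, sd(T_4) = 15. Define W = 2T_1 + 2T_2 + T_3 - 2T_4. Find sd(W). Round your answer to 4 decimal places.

64.6746

Var(T_1) = 784, Var(T_2) = 33.64, Var(T_3) = 12.25, Var(T_4) = 225
By independence, Var(W) = (2)²Var(T_1) + (2)²Var(T_2) + (1)²Var(T_3) + (-2)²Var(T_4)
= (2)²·784 + (2)²·33.64 + (1)²·12.25 + (-2)²·225 = 4182.81
sd(W) = √4182.81 ≈ 64.6746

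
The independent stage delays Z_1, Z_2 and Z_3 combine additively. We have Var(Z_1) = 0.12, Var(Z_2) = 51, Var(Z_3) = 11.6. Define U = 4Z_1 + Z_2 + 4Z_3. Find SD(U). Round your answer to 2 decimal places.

By independence, Var(U) = (4)²Var(Z_1) + (1)²Var(Z_2) + (4)²Var(Z_3)
= (4)²·0.12 + (1)²·51 + (4)²·11.6 = 238.52
SD(U) = √238.52 ≈ 15.44

15.44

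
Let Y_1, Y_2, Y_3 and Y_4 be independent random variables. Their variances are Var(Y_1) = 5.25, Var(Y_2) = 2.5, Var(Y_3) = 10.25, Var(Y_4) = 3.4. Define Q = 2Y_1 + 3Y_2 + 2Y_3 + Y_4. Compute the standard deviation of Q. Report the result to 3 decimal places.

9.375

By independence, Var(Q) = (2)²Var(Y_1) + (3)²Var(Y_2) + (2)²Var(Y_3) + (1)²Var(Y_4)
= (2)²·5.25 + (3)²·2.5 + (2)²·10.25 + (1)²·3.4 = 87.9
sd(Q) = √87.9 ≈ 9.375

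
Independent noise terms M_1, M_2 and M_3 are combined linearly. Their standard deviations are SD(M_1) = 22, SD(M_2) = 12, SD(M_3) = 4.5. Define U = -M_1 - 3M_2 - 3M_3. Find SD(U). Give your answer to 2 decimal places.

V(M_1) = 484, V(M_2) = 144, V(M_3) = 20.25
By independence, V(U) = (-1)²V(M_1) + (-3)²V(M_2) + (-3)²V(M_3)
= (-1)²·484 + (-3)²·144 + (-3)²·20.25 = 1962.25
SD(U) = √1962.25 ≈ 44.30

44.30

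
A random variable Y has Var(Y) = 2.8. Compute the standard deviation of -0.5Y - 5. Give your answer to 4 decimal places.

Var(-0.5Y - 5) = (-0.5)²·2.8 = 0.7
SD(-0.5Y - 5) = √0.7 ≈ 0.8367

0.8367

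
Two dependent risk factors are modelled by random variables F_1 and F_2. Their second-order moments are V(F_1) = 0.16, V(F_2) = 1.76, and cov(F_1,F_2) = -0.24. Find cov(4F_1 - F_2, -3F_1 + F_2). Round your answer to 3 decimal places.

cov(4F_1 - F_2, -3F_1 + F_2) = (4)(-3)V(F_1) + (-1)(1)V(F_2) + [(4)(1) + (-1)(-3)]cov(F_1,F_2)
= -12·0.16 + -1·1.76 + 7·-0.24 = -5.36

-5.360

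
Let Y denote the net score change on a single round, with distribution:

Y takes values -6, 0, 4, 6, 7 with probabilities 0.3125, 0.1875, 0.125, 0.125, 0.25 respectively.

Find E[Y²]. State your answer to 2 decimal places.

30.00

E[Y²] = (-6)²(0.3125) + (0)²(0.1875) + (4)²(0.125) + (6)²(0.125) + (7)²(0.25) = 30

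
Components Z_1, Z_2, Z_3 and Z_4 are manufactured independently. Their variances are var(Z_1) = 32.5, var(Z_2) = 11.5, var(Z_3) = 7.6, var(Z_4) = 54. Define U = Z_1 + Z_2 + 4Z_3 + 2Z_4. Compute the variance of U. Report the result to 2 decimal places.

By independence, var(U) = (1)²var(Z_1) + (1)²var(Z_2) + (4)²var(Z_3) + (2)²var(Z_4)
= (1)²·32.5 + (1)²·11.5 + (4)²·7.6 + (2)²·54 = 381.6

381.60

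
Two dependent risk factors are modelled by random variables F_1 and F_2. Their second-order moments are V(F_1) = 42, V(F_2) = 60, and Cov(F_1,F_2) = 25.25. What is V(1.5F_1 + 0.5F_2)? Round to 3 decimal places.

147.375

V(1.5F_1 + 0.5F_2) = (1.5)²·V(F_1) + (0.5)²·V(F_2) + 2·(1.5)·(0.5)·Cov(F_1,F_2)
= 2.25·42 + 0.25·60 + 1.5·25.25 = 147.375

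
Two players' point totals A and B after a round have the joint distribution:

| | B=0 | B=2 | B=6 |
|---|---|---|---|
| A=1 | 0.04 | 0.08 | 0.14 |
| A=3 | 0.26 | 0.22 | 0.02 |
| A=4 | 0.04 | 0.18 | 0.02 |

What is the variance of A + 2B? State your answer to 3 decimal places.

14.360

E[A] = 2.72,  E[B] = 2.04,  E[AB] = 4.6
V(A) = 8.6 − (2.72)² = 1.2016;  V(B) = 8.4 − (2.04)² = 4.2384
cov(A,B) = 4.6 − (2.72)(2.04) = -0.9488
V(A + 2B) = (1)²·1.2016 + (2)²·4.2384 + 2·(1)·(2)·-0.9488 = 14.36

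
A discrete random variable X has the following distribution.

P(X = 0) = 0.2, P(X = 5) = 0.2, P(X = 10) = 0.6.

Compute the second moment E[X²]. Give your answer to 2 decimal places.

65.00

E[X²] = (0)²(0.2) + (5)²(0.2) + (10)²(0.6) = 65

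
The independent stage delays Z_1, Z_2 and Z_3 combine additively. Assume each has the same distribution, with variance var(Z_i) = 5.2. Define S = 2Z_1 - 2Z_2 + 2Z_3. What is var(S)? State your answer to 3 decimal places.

By independence, var(S) = (2)²var(Z_1) + (-2)²var(Z_2) + (2)²var(Z_3)
= (2)²·5.2 + (-2)²·5.2 + (2)²·5.2 = 62.4

62.400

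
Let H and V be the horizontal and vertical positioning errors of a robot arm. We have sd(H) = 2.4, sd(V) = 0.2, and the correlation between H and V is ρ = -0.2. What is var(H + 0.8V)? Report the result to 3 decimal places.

5.632

var(H) = (2.4)² = 5.76;  var(V) = (0.2)² = 0.04
cov(H,V) = ρ·sd(H)·sd(V) = -0.2·2.4·0.2 = -0.096
var(H + 0.8V) = (1)²·var(H) + (0.8)²·var(V) + 2·(1)·(0.8)·cov(H,V)
= 1·5.76 + 0.64·0.04 + 1.6·-0.096 = 5.632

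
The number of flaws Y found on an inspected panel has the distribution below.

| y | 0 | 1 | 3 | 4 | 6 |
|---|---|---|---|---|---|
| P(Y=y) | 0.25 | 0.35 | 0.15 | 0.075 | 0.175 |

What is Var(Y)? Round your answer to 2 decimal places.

E[Y] = (0)(0.25) + (1)(0.35) + (3)(0.15) + (4)(0.075) + (6)(0.175) = 2.15
E[Y²] = (0)²(0.25) + (1)²(0.35) + (3)²(0.15) + (4)²(0.075) + (6)²(0.175) = 9.2
Var(Y) = E[Y²] − (E[Y])² = 9.2 − (2.15)² = 4.5775

4.58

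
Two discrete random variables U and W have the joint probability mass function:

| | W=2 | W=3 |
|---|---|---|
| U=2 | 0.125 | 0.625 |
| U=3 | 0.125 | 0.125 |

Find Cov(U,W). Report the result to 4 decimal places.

E[U] = 2.25,  E[W] = 2.75
E[UW] = 6.125
Cov(U,W) = E[UW] − E[U]E[W] = 6.125 − (2.25)(2.75) = -0.0625

-0.0625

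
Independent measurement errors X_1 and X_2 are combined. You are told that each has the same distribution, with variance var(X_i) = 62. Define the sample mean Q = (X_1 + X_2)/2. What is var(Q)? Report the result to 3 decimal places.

31.000

By independence, var(Q) = (0.5)²var(X_1) + (0.5)²var(X_2)
= (0.5)²·62 + (0.5)²·62 = 31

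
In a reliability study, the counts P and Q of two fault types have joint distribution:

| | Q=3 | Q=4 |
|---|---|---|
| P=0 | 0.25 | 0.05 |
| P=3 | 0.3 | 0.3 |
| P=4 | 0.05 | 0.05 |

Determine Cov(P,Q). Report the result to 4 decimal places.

0.2200

E[P] = 2.2,  E[Q] = 3.4
E[PQ] = 7.7
Cov(P,Q) = E[PQ] − E[P]E[Q] = 7.7 − (2.2)(3.4) = 0.22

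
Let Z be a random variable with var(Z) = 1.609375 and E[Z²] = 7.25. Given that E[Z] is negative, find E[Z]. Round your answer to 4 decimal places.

(E[Z])² = E[Z²] − var(Z) = 7.25 − 1.609375 = 5.640625
E[Z] = −√5.640625 = -2.375

-2.3750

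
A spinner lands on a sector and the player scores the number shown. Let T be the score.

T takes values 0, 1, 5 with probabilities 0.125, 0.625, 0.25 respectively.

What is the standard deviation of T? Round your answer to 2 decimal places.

E[T] = (0)(0.125) + (1)(0.625) + (5)(0.25) = 1.875
E[T²] = (0)²(0.125) + (1)²(0.625) + (5)²(0.25) = 6.875
Var(T) = E[T²] − (E[T])² = 6.875 − (1.875)² = 3.359375
sd(T) = √3.359375 ≈ 1.83

1.83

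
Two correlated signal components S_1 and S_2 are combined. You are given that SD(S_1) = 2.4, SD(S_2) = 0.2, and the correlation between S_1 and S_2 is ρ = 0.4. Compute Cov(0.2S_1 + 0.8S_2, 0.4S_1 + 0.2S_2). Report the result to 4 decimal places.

0.5363

Var(S_1) = (2.4)² = 5.76;  Var(S_2) = (0.2)² = 0.04
Cov(S_1,S_2) = ρ·SD(S_1)·SD(S_2) = 0.4·2.4·0.2 = 0.192
Cov(0.2S_1 + 0.8S_2, 0.4S_1 + 0.2S_2) = (0.2)(0.4)Var(S_1) + (0.8)(0.2)Var(S_2) + [(0.2)(0.2) + (0.8)(0.4)]Cov(S_1,S_2)
= 0.08·5.76 + 0.16·0.04 + 0.36·0.192 = 0.53632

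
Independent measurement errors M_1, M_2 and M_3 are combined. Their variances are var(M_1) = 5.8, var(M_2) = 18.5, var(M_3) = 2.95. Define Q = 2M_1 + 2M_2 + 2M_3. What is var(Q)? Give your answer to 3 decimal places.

By independence, var(Q) = (2)²var(M_1) + (2)²var(M_2) + (2)²var(M_3)
= (2)²·5.8 + (2)²·18.5 + (2)²·2.95 = 109

109.000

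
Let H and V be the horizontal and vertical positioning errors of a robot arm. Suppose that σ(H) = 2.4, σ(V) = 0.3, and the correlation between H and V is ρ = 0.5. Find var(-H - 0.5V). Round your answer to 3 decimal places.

var(H) = (2.4)² = 5.76;  var(V) = (0.3)² = 0.09
Cov(H,V) = ρ·σ(H)·σ(V) = 0.5·2.4·0.3 = 0.36
var(-H - 0.5V) = (-1)²·var(H) + (-0.5)²·var(V) + 2·(-1)·(-0.5)·Cov(H,V)
= 1·5.76 + 0.25·0.09 + 1·0.36 = 6.1425

6.143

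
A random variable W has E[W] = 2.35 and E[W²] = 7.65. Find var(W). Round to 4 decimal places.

2.1275

var(W) = 7.65 − (2.35)² = 2.1275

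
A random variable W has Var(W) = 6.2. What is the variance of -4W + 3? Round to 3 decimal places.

99.200

Var(-4W + 3) = (-4)²·Var(W) = 16·6.2 = 99.2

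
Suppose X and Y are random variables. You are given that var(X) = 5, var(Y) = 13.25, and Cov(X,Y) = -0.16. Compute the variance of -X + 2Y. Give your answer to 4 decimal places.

58.6400

var(-X + 2Y) = (-1)²·var(X) + (2)²·var(Y) + 2·(-1)·(2)·Cov(X,Y)
= 1·5 + 4·13.25 + -4·-0.16 = 58.64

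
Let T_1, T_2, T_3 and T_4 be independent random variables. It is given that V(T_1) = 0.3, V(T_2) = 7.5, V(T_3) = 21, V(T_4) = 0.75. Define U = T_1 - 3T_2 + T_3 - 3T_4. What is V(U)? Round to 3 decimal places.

By independence, V(U) = (1)²V(T_1) + (-3)²V(T_2) + (1)²V(T_3) + (-3)²V(T_4)
= (1)²·0.3 + (-3)²·7.5 + (1)²·21 + (-3)²·0.75 = 95.55

95.550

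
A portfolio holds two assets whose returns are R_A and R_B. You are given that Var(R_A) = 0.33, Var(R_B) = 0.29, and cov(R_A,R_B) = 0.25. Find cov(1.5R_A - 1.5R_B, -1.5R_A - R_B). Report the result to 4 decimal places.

cov(1.5R_A - 1.5R_B, -1.5R_A - R_B) = (1.5)(-1.5)Var(R_A) + (-1.5)(-1)Var(R_B) + [(1.5)(-1) + (-1.5)(-1.5)]cov(R_A,R_B)
= -2.25·0.33 + 1.5·0.29 + 0.75·0.25 = -0.12

-0.1200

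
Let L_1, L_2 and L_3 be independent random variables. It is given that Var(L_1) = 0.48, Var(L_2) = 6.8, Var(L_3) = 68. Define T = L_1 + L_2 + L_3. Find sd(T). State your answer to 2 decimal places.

8.68

By independence, Var(T) = (1)²Var(L_1) + (1)²Var(L_2) + (1)²Var(L_3)
= (1)²·0.48 + (1)²·6.8 + (1)²·68 = 75.28
sd(T) = √75.28 ≈ 8.68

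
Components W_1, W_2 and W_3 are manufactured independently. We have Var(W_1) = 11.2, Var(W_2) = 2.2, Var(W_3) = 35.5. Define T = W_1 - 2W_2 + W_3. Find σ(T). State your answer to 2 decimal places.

7.45

By independence, Var(T) = (1)²Var(W_1) + (-2)²Var(W_2) + (1)²Var(W_3)
= (1)²·11.2 + (-2)²·2.2 + (1)²·35.5 = 55.5
σ(T) = √55.5 ≈ 7.45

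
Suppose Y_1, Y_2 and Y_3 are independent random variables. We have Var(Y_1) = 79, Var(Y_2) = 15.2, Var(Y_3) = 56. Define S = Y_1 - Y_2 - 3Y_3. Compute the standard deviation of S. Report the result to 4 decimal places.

By independence, Var(S) = (1)²Var(Y_1) + (-1)²Var(Y_2) + (-3)²Var(Y_3)
= (1)²·79 + (-1)²·15.2 + (-3)²·56 = 598.2
SD(S) = √598.2 ≈ 24.4581

24.4581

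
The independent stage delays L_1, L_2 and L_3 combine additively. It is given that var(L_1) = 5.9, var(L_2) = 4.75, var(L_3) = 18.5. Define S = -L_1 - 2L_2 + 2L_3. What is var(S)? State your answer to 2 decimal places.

By independence, var(S) = (-1)²var(L_1) + (-2)²var(L_2) + (2)²var(L_3)
= (-1)²·5.9 + (-2)²·4.75 + (2)²·18.5 = 98.9

98.90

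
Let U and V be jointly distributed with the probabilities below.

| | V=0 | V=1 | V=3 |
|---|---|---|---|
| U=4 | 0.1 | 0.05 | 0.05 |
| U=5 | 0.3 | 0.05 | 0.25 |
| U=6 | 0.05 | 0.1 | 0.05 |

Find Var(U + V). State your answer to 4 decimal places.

2.2875

E[U] = 5,  E[V] = 1.25,  E[UV] = 6.3
Var(U) = 25.4 − (5)² = 0.4;  Var(V) = 3.35 − (1.25)² = 1.7875
cov(U,V) = 6.3 − (5)(1.25) = 0.05
Var(U + V) = (1)²·0.4 + (1)²·1.7875 + 2·(1)·(1)·0.05 = 2.2875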